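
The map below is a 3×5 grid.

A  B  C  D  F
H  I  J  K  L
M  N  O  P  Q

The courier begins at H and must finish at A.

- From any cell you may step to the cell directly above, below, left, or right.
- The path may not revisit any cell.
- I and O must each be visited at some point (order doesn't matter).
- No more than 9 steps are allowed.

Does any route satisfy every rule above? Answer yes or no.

yes

One route that works: H → M → N → O → J → I → B → A.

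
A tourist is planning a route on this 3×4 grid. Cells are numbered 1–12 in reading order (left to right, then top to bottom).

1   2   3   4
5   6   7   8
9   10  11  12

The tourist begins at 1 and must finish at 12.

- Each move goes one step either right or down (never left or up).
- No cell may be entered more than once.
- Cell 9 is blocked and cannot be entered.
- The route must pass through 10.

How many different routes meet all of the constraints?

A right/down-only route from 1 to 12 makes exactly 2 down-moves and 3 right-moves in some order.
With no other constraints that would be C(5,2) = 10 routes.
Split at 10 and multiply the segment counts (each segment already excludes blocked cells): 1→10: 2; 10→12: 1; product = 2.
That gives 2 routes.

2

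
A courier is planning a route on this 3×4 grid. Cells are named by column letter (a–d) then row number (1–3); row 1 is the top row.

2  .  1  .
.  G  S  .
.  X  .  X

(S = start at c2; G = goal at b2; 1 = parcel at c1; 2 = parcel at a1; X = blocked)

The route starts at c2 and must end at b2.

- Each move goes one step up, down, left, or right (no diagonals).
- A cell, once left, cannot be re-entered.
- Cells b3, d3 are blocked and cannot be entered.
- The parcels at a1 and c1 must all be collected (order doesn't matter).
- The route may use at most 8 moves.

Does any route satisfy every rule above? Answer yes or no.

One route that works: c2 → c1 → b1 → a1 → a2 → b2.

yes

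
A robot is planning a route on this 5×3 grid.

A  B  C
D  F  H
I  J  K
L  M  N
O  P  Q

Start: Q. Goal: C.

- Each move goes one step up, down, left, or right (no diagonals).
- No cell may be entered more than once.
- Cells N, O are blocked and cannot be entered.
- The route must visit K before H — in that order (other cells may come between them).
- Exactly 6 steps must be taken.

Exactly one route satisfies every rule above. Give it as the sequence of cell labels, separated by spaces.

Q P M J K H C

The waypoints must appear in the order K, H, with no cell reused.
Route from Q: left to P, 2× up (reaching J), right to K, 2× up (reaching C) — 6 moves in all.
Check: order respected (K at step 4, H at step 5); 6 moves as required.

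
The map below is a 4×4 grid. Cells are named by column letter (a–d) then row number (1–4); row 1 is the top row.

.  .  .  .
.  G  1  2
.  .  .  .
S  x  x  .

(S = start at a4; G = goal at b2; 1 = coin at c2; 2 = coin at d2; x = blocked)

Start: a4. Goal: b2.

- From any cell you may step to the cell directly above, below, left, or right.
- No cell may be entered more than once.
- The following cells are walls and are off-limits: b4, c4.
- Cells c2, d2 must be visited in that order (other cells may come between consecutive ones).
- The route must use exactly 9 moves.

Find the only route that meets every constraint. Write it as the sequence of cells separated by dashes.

a4 - a3 - b3 - c3 - c2 - d2 - d1 - c1 - b1 - b2

The waypoints must appear in the order c2, d2, with no cell reused.
Route from a4: up to a3, 2× right (reaching c3), up to c2, right to d2, up to d1, 2× left (reaching b1), down to b2 — 9 moves in all.
Check: order respected (1 at step 4, 2 at step 5); 9 moves as required.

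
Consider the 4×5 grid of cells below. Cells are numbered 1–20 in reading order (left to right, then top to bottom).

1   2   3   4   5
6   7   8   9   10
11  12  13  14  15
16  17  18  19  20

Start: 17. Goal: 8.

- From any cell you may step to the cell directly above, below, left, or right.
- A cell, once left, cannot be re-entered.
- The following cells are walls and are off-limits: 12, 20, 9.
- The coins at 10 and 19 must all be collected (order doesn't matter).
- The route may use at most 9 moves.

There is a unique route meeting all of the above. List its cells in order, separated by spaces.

17 18 19 14 15 10 5 4 3 8

The 9-move cap with required stops at 10, 19 leaves no slack for detours.
Route from 17: right 2 to 19, up 1 to 14, right 1 to 15, up 2 to 5, left 2 to 3, down 1 to 8 — 9 moves in all.
Check: all required cells visited; 9 ≤ 9 moves.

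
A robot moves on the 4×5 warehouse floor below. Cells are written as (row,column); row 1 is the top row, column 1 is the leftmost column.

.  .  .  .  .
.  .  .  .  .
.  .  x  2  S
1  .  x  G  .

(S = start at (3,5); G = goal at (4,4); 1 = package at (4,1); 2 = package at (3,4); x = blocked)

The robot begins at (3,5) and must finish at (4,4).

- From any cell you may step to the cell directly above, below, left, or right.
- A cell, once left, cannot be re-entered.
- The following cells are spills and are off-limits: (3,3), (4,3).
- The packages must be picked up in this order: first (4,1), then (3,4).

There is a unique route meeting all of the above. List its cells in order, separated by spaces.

(3,5) (2,5) (1,5) (1,4) (1,3) (1,2) (1,1) (2,1) (3,1) (4,1) (4,2) (3,2) (2,2) (2,3) (2,4) (3,4) (4,4)

The waypoints must appear in the order (4,1), (3,4), with no cell reused.
Route from (3,5): 2× up (reaching (1,5)), 4× left (reaching (1,1)), 3× down (reaching (4,1)), right to (4,2), 2× up (reaching (2,2)), 2× right (reaching (2,4)), 2× down (reaching (4,4)) — 16 moves in all.
Check: order respected (1 at step 9, 2 at step 15).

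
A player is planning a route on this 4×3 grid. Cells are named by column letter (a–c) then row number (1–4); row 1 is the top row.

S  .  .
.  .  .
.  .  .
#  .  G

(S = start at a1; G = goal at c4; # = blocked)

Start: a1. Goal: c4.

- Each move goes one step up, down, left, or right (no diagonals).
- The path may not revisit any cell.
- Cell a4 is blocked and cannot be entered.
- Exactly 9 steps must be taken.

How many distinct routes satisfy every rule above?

Need simple routes of exactly 9 moves from a1 to c4 (Manhattan distance 5, so 2 moves are spent on a detour and 2 undoing it).
Enumerating: a1 a2 a3 b3 b2 b1 c1 c2 c3 c4 | a1 a2 b2 b1 c1 c2 c3 b3 b4 c4 | a1 b1 c1 c2 b2 a2 a3 b3 b4 c4 | a1 b1 c1 c2 b2 a2 a3 b3 c3 c4.
That gives 4 routes.

4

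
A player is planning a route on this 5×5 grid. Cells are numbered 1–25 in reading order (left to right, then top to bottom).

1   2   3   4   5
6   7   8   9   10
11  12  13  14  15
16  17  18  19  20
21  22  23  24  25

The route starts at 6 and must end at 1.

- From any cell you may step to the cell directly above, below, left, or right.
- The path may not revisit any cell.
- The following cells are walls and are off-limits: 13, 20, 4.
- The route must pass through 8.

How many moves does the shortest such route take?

Any route passes through 8 somewhere between 6 and 1. Summing Manhattan distances along the two legs (6 → 8 → 1) gives a lower bound of 2 + 3 = 5 moves.
A route of 5 moves achieves this: 6 → 7 → 8 → 3 → 2 → 1.
Since 5 matches the lower bound, it is optimal.

5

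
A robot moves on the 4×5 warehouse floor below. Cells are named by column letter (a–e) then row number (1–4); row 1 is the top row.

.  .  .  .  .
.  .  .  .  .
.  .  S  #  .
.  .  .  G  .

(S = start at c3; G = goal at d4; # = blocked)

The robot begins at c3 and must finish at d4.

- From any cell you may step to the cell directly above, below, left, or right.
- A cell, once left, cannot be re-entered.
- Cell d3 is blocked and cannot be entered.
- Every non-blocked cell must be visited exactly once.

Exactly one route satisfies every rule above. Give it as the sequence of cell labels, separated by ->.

c3 -> c4 -> b4 -> a4 -> a3 -> b3 -> b2 -> a2 -> a1 -> b1 -> c1 -> c2 -> d2 -> d1 -> e1 -> e2 -> e3 -> e4 -> d4

Need to visit all 19 open cells exactly once, starting at c3 and ending at d4.
Cell a1 has only two open neighbours (a2 and b1), so the path must pass straight through it: one of those is the cell it's entered from and the other is where it exits.
Route from c3: down 1 to c4, left 2 to a4, up 1 to a3, right 1 to b3, up 1 to b2, left 1 to a2, up 1 to a1, right 2 to c1, down 1 to c2, right 1 to d2, up 1 to d1, right 1 to e1, down 3 to e4, left 1 to d4 — 18 moves in all.
Check: all 19 open cells covered.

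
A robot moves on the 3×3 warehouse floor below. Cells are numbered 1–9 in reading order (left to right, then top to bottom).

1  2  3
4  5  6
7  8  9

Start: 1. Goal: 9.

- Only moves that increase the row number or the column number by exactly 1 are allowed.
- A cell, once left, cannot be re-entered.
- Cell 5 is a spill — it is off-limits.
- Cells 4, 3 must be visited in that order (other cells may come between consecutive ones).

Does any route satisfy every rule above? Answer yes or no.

no

3 lies above 4, so going from 4 to 3 would need an upward move — but moves only go right/down, so 4 cannot be visited before 3.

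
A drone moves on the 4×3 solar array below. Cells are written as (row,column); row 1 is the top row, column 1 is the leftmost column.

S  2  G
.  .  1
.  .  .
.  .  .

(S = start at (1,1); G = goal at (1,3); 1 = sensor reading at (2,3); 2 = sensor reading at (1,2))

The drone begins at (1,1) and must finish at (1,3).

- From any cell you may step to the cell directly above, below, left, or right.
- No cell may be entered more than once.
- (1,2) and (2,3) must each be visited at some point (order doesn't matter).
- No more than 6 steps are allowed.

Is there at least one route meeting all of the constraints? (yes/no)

One route that works: (1,1) → (1,2) → (2,2) → (2,3) → (1,3).

yes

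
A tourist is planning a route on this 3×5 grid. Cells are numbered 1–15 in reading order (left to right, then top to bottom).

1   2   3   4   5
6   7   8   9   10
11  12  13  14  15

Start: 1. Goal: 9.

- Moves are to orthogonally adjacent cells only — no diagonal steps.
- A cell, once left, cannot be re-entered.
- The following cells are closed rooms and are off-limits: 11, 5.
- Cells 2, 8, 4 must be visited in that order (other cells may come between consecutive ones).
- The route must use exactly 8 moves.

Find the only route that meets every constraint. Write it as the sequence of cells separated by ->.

The waypoints must appear in the order 2, 8, 4, with no cell reused.
Route from 1: right to 2, 2× down (reaching 12), right to 13, 2× up (reaching 3), right to 4, down to 9 — 8 moves in all.
Check: order respected (2 at step 1, 8 at step 5, 4 at step 7); 8 moves as required.

1 -> 2 -> 7 -> 12 -> 13 -> 8 -> 3 -> 4 -> 9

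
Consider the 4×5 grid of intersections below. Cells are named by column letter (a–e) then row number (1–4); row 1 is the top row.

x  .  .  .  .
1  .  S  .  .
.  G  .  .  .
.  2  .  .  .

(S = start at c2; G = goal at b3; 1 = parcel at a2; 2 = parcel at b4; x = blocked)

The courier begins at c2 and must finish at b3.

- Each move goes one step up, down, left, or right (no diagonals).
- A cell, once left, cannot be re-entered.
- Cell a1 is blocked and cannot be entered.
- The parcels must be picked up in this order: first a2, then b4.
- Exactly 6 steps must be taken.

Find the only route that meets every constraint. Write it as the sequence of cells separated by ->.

The waypoints must appear in the order a2, b4, with no cell reused.
Route from c2: left 2 to a2, down 2 to a4, right 1 to b4, up 1 to b3 — 6 moves in all.
Check: order respected (1 at step 2, 2 at step 5); 6 moves as required.

c2 -> b2 -> a2 -> a3 -> a4 -> b4 -> b3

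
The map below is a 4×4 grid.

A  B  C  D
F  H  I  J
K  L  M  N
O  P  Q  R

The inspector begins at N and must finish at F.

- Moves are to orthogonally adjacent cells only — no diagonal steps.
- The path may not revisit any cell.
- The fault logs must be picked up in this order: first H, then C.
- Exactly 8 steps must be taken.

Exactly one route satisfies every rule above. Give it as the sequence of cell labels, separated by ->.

The waypoints must appear in the order H, C, with no cell reused.
Route from N: left 2 to L, up 1 to H, right 1 to I, up 1 to C, left 2 to A, down 1 to F — 8 moves in all.
Check: order respected (H at step 3, C at step 5); 8 moves as required.

N -> M -> L -> H -> I -> C -> B -> A -> F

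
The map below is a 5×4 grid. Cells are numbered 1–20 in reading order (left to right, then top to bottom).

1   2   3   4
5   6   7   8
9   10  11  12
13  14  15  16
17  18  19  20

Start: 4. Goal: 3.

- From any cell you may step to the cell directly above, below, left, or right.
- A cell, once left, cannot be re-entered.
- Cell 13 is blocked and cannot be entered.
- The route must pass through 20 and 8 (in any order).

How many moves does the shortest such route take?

Any route passes through 20 and 8 in some order between 4 and 3. Summing Manhattan distances along each leg and taking the cheapest ordering (4 → 20 → 8 → 3) gives a lower bound of 4 + 3 + 2 = 9 moves.
A route of 9 moves achieves this: 4 → 8 → 12 → 16 → 20 → 19 → 15 → 11 → 7 → 3.
Since 9 matches the lower bound, it is optimal.

9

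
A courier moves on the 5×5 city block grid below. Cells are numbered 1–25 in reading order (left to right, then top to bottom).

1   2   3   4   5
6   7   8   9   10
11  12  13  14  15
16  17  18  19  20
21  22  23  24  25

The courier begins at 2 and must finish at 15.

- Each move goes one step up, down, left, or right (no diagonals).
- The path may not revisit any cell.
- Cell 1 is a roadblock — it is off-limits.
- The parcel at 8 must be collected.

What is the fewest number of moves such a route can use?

Any route passes through 8 somewhere between 2 and 15. Summing Manhattan distances along the two legs (2 → 8 → 15) gives a lower bound of 2 + 3 = 5 moves.
A route of 5 moves achieves this: 2 → 7 → 8 → 13 → 14 → 15.
Since 5 matches the lower bound, it is optimal.

5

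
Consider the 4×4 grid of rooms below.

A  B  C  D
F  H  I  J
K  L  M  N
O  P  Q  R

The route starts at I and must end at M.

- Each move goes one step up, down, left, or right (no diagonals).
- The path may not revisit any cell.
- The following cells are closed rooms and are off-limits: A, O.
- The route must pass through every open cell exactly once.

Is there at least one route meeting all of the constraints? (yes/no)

One route that works: I → J → D → C → B → H → F → K → L → P → Q → R → N → M.

yes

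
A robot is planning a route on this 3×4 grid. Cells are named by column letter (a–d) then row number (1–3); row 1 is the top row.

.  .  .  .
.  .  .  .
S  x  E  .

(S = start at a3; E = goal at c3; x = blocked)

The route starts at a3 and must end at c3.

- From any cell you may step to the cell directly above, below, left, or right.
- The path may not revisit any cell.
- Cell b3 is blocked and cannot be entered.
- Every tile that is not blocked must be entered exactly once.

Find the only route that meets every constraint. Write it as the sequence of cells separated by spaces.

Need to visit all 11 open cells exactly once, starting at a3 and ending at c3.
Cell d3 has only two open neighbours (d2 and c3), so the path must pass straight through it: one of those is the cell it's entered from and the other is where it exits.
Route from a3: 2× up (reaching a1), right to b1, down to b2, right to c2, up to c1, right to d1, 2× down (reaching d3), left to c3 — 10 moves in all.
Check: all 11 open cells covered.

a3 a2 a1 b1 b2 c2 c1 d1 d2 d3 c3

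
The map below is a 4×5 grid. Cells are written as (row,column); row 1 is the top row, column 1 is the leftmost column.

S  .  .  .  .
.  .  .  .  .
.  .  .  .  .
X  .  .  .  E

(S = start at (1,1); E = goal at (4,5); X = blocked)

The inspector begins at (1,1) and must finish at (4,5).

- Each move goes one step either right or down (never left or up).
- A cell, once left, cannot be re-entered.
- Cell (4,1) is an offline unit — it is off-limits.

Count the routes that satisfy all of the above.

A right/down-only route from (1,1) to (4,5) makes exactly 3 down-moves and 4 right-moves in some order.
With no other constraints that would be C(7,3) = 35 routes.
Subtract routes through each blocked cell (inclusion–exclusion for overlaps): − through (4,1): 1 → 34.
That gives 34 routes.

34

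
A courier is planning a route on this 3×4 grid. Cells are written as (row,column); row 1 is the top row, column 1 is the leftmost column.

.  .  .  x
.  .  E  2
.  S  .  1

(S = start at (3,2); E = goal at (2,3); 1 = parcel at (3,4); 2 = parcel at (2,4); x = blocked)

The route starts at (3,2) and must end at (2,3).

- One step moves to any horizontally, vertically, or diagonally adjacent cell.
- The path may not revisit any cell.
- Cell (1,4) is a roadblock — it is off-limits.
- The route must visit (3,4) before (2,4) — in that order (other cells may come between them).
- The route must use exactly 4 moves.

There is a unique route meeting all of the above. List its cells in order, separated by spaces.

(3,2) (3,3) (3,4) (2,4) (2,3)

The waypoints must appear in the order (3,4), (2,4), with no cell reused.
Route from (3,2): 2× right (reaching (3,4)), up to (2,4), left to (2,3) — 4 moves in all.
Check: order respected (1 at step 2, 2 at step 3); 4 moves as required.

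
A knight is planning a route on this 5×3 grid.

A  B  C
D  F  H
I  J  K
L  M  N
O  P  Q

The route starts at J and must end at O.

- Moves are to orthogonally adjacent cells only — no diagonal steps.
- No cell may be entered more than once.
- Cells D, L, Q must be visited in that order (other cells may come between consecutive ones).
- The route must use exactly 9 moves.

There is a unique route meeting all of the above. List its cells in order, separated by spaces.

J F D I L M N Q P O

The waypoints must appear in the order D, L, Q, with no cell reused.
Route from J: up 1 to F, left 1 to D, down 2 to L, right 2 to N, down 1 to Q, left 2 to O — 9 moves in all.
Check: order respected (D at step 2, L at step 4, Q at step 7); 9 moves as required.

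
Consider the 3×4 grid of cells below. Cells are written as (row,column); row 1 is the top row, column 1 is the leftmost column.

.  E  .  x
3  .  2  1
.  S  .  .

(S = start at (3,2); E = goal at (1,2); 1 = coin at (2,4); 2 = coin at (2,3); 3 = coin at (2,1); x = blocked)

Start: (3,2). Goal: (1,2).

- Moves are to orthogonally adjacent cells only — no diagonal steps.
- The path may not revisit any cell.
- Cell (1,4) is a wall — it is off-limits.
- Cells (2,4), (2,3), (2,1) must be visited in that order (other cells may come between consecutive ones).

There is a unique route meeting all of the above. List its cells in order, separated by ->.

(3,2) -> (3,3) -> (3,4) -> (2,4) -> (2,3) -> (2,2) -> (2,1) -> (1,1) -> (1,2)

The waypoints must appear in the order (2,4), (2,3), (2,1), with no cell reused.
Route from (3,2): 2× right (reaching (3,4)), up to (2,4), 3× left (reaching (2,1)), up to (1,1), right to (1,2) — 8 moves in all.
Check: order respected (1 at step 3, 2 at step 4, 3 at step 6).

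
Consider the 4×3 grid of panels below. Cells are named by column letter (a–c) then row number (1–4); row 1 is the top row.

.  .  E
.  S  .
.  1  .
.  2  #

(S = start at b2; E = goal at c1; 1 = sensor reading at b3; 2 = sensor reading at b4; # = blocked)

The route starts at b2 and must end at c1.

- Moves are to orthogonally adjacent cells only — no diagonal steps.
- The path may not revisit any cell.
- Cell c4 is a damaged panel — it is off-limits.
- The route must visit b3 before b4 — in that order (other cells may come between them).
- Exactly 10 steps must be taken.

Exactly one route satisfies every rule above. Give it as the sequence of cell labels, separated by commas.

The waypoints must appear in the order b3, b4, with no cell reused.
Route from b2: right to c2, down to c3, left to b3, down to b4, left to a4, 3× up (reaching a1), 2× right (reaching c1) — 10 moves in all.
Check: order respected (1 at step 3, 2 at step 4); 10 moves as required.

b2, c2, c3, b3, b4, a4, a3, a2, a1, b1, c1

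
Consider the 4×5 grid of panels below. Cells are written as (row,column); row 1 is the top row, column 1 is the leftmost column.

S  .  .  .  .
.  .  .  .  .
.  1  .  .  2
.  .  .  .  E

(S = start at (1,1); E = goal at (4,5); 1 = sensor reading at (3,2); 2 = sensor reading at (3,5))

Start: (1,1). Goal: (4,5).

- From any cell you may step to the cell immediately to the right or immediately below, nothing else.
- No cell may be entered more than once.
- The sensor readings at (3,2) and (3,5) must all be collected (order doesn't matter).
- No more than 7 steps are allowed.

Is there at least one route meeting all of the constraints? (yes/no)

yes

One route that works: (1,1) → (2,1) → (3,1) → (3,2) → (3,3) → (3,4) → (3,5) → (4,5).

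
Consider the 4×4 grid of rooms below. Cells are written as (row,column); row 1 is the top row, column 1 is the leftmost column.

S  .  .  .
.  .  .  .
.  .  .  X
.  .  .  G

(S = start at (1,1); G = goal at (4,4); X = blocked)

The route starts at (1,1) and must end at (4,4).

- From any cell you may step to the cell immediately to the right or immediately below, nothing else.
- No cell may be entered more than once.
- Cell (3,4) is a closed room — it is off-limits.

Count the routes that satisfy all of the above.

10

A right/down-only route from (1,1) to (4,4) makes exactly 3 down-moves and 3 right-moves in some order.
With no other constraints that would be C(6,3) = 20 routes.
Subtract routes through each blocked cell (inclusion–exclusion for overlaps): − through (3,4): 10 → 10.
That gives 10 routes.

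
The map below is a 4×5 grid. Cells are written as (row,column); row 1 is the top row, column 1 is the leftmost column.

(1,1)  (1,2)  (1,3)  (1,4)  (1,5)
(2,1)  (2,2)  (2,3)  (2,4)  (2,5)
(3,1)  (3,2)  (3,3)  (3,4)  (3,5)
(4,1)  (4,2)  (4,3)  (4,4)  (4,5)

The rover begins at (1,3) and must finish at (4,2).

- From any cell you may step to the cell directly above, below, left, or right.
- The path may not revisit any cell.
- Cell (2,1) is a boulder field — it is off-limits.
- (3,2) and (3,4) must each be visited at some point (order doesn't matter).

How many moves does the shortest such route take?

6

Any route passes through (3,2) and (3,4) in some order between (1,3) and (4,2). Summing Manhattan distances along each leg and taking the cheapest ordering ((1,3) → (3,4) → (3,2) → (4,2)) gives a lower bound of 3 + 2 + 1 = 6 moves.
A route of 6 moves achieves this: (1,3) → (2,3) → (2,4) → (3,4) → (3,3) → (3,2) → (4,2).
Since 6 matches the lower bound, it is optimal.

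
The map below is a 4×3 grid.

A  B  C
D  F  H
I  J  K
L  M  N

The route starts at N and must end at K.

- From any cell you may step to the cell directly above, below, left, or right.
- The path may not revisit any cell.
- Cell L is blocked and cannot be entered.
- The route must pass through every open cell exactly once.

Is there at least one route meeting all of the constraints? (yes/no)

Colour the cells like a checkerboard: each orthogonal step flips colour, so a Hamiltonian route alternates colours. Here there are 6 cells of one colour and 5 of the other, with start on the opposite colour to the goal — the counts and endpoints can't be arranged into an alternating sequence of length 11, so no Hamiltonian route exists.

no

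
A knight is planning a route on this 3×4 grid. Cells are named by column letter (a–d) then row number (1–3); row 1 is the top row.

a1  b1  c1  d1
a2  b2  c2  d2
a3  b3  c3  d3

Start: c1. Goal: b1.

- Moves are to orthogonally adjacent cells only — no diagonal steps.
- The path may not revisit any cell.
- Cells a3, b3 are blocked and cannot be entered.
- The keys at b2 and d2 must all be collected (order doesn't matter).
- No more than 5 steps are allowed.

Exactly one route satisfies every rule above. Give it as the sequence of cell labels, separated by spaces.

Any route must reach b2 and d2 and still end at b1 within 5 moves, so the order of the required stops is forced.
Route from c1: right 1 to d1, down 1 to d2, left 2 to b2, up 1 to b1 — 5 moves in all.
Check: all required cells visited; 5 ≤ 5 moves.

c1 d1 d2 c2 b2 b1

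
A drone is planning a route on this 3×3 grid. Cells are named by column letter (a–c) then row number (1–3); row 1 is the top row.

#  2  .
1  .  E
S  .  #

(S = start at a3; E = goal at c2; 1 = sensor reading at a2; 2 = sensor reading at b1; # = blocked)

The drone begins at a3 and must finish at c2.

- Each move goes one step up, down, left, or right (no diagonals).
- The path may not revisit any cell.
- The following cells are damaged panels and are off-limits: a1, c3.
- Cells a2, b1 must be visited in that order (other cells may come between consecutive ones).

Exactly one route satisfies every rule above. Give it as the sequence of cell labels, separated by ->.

The waypoints must appear in the order a2, b1, with no cell reused.
Route from a3: up to a2, right to b2, up to b1, right to c1, down to c2 — 5 moves in all.
Check: order respected (1 at step 1, 2 at step 3).

a3 -> a2 -> b2 -> b1 -> c1 -> c2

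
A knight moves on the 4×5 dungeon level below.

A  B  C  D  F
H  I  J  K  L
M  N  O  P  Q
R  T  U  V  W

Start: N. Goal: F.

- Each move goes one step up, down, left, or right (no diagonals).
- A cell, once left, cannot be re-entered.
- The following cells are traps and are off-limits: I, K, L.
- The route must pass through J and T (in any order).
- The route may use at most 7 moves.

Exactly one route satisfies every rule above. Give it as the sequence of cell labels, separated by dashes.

The 7-move cap with required stops at J, T leaves no slack for detours.
Route from N: down to T, right to U, 3× up (reaching C), 2× right (reaching F) — 7 moves in all.
Check: all required cells visited; 7 ≤ 7 moves.

N - T - U - O - J - C - D - F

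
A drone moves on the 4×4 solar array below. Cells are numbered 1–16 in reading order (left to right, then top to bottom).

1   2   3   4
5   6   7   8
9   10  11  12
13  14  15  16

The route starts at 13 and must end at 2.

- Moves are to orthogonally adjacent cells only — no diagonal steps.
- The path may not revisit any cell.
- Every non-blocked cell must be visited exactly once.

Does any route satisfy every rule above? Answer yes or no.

no

Colour the cells like a checkerboard: each orthogonal step flips colour, so a Hamiltonian route alternates colours. Here there are 8 cells of one colour and 8 of the other, with start on the same colour as the goal — the counts and endpoints can't be arranged into an alternating sequence of length 16, so no Hamiltonian route exists.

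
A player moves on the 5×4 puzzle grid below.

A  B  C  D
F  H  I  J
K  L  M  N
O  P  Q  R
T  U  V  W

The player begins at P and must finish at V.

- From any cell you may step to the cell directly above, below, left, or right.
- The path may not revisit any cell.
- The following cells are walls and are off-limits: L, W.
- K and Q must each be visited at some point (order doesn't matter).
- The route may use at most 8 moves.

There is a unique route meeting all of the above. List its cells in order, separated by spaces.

The budget equals the shortest possible length, so every move has to be on a shortest route through the required cells.
Route from P: left to O, 2× up (reaching F), 2× right (reaching I), 3× down (reaching V) — 8 moves in all.
Check: all required cells visited; 8 ≤ 8 moves.

P O K F H I M Q V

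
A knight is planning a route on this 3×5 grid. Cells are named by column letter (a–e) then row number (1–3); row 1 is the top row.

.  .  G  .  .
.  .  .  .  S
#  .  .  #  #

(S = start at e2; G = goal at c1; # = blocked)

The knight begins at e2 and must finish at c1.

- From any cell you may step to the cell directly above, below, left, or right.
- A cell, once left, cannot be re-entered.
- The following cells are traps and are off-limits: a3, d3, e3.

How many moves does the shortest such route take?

3

The Manhattan distance from e2 to c1 is |2−1| + |5−3| = 3, so at least 3 moves are needed.
A route of 3 moves achieves this: e2 → e1 → d1 → c1.
Since 3 matches the lower bound, it is optimal.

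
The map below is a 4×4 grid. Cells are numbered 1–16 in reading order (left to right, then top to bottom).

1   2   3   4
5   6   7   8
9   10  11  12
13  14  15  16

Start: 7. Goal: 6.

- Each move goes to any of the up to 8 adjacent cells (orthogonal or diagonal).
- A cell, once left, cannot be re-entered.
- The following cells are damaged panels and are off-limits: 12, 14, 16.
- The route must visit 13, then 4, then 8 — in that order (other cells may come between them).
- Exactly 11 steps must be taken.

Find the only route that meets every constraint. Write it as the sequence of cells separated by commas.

The waypoints must appear in the order 13, 4, 8, with no cell reused.
Route from 7: down-left 2 to 13, up 3 to 1, right 3 to 4, down 1 to 8, down-left 1 to 11, up-left 1 to 6 — 11 moves in all.
Check: order respected (13 at step 2, 4 at step 8, 8 at step 9); 11 moves as required.

7, 10, 13, 9, 5, 1, 2, 3, 4, 8, 11, 6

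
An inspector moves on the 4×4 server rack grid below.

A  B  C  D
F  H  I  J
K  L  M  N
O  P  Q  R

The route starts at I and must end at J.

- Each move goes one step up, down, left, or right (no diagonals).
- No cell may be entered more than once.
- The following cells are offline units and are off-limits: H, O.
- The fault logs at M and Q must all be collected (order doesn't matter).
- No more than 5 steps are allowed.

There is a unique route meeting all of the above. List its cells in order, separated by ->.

I -> M -> Q -> R -> N -> J

The budget equals the shortest possible length, so every move has to be on a shortest route through the required cells.
Route from I: 2× down (reaching Q), right to R, 2× up (reaching J) — 5 moves in all.
Check: all required cells visited; 5 ≤ 5 moves.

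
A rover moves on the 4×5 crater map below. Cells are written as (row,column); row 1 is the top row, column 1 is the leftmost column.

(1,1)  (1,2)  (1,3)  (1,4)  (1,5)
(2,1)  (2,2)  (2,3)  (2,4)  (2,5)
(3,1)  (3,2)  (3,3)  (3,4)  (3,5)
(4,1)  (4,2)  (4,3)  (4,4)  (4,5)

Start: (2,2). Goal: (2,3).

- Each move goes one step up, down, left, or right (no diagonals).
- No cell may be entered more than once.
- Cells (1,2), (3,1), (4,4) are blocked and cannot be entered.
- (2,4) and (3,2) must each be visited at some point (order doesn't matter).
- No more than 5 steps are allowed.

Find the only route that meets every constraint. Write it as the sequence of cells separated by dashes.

(2,2) - (3,2) - (3,3) - (3,4) - (2,4) - (2,3)

The budget equals the shortest possible length, so every move has to be on a shortest route through the required cells.
Route from (2,2): down to (3,2), 2× right (reaching (3,4)), up to (2,4), left to (2,3) — 5 moves in all.
Check: all required cells visited; 5 ≤ 5 moves.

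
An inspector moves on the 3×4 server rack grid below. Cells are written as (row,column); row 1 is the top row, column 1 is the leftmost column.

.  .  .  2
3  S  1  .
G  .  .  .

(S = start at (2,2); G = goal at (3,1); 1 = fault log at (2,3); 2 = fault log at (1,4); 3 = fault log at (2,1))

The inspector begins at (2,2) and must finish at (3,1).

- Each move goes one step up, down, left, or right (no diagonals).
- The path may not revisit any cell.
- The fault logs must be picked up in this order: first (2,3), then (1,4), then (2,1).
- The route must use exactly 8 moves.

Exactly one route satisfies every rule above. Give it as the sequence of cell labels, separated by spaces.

The waypoints must appear in the order (2,3), (1,4), (2,1), with no cell reused.
Route from (2,2): 2× right (reaching (2,4)), up to (1,4), 3× left (reaching (1,1)), 2× down (reaching (3,1)) — 8 moves in all.
Check: order respected (1 at step 1, 2 at step 3, 3 at step 7); 8 moves as required.

(2,2) (2,3) (2,4) (1,4) (1,3) (1,2) (1,1) (2,1) (3,1)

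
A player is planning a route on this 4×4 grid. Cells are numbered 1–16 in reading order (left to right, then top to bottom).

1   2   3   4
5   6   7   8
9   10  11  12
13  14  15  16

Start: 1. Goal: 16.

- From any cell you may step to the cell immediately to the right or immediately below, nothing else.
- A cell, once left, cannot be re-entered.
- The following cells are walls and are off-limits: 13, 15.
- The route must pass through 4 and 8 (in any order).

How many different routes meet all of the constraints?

1

A right/down-only route from 1 to 16 makes exactly 3 down-moves and 3 right-moves in some order.
With no other constraints that would be C(6,3) = 20 routes.
A monotone route can only reach the required cells in the order 4, 8, so split there and multiply the segment counts (each segment already excludes blocked cells): 1→4: 1; 4→8: 1; 8→16: 1; product = 1.
That gives 1 route.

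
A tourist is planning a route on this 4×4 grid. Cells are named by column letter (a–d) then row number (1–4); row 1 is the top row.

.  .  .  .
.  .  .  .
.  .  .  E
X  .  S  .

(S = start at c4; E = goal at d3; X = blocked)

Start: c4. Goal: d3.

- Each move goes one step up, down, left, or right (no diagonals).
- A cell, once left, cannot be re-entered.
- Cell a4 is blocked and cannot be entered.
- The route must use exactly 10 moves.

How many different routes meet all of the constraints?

23

Need simple routes of exactly 10 moves from c4 to d3 (Manhattan distance 2, so 4 moves are spent on a detour and 4 undoing it).
Branch systematically from the start, pruning whenever the remaining move budget drops below the Manhattan distance to d3 or differs from it in parity. Grouping the completions by first move — via c3: 9; via b4: 14 (no valid completion starts via d4) — and summing: 9 + 14 = 23.
That gives 23 routes.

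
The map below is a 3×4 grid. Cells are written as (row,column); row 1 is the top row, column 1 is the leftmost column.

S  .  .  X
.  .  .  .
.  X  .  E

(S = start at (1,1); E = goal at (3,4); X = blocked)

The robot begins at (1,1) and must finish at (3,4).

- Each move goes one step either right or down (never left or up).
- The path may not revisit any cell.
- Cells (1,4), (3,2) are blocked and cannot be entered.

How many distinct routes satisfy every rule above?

A right/down-only route from (1,1) to (3,4) makes exactly 2 down-moves and 3 right-moves in some order.
With no other constraints that would be C(5,2) = 10 routes.
Subtract routes through each blocked cell (inclusion–exclusion for overlaps): − through (1,4): 1 − through (3,2): 3 → 6.
That gives 6 routes.

6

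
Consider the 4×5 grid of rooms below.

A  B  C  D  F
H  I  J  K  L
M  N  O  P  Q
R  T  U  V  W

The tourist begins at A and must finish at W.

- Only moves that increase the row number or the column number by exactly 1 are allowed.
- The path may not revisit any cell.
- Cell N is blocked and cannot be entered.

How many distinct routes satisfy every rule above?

A right/down-only route from A to W makes exactly 3 down-moves and 4 right-moves in some order.
With no other constraints that would be C(7,3) = 35 routes.
Subtract routes through each blocked cell (inclusion–exclusion for overlaps): − through N: 12 → 23.
That gives 23 routes.

23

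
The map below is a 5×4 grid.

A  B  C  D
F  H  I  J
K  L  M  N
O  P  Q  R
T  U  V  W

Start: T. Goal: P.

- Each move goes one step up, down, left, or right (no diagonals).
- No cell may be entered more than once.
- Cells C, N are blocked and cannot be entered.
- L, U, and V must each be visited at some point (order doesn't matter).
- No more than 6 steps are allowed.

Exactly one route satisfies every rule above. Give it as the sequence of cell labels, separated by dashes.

T - U - V - Q - M - L - P

Any route must reach L, U, and V and still end at P within 6 moves, so the order of the required stops is forced.
Route from T: right 2 to V, up 2 to M, left 1 to L, down 1 to P — 6 moves in all.
Check: all required cells visited; 6 ≤ 6 moves.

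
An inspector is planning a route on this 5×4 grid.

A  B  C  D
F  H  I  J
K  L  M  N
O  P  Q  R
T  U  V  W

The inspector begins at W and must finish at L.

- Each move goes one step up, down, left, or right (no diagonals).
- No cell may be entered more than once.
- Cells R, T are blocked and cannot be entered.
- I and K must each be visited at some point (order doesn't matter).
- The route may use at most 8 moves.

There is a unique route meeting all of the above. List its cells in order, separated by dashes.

The 8-move cap with required stops at I, K leaves no slack for detours.
Route from W: left 1 to V, up 3 to I, left 2 to F, down 1 to K, right 1 to L — 8 moves in all.
Check: all required cells visited; 8 ≤ 8 moves.

W - V - Q - M - I - H - F - K - L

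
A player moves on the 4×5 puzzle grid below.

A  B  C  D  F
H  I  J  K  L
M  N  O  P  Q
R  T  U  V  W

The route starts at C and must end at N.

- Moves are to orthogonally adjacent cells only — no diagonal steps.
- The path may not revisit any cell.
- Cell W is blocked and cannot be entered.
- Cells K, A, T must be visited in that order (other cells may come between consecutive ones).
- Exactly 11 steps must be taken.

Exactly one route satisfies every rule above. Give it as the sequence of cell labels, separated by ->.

The waypoints must appear in the order K, A, T, with no cell reused.
Route from C: right to D, down to K, 2× left (reaching I), up to B, left to A, 3× down (reaching R), right to T, up to N — 11 moves in all.
Check: order respected (K at step 2, A at step 6, T at step 10); 11 moves as required.

C -> D -> K -> J -> I -> B -> A -> H -> M -> R -> T -> N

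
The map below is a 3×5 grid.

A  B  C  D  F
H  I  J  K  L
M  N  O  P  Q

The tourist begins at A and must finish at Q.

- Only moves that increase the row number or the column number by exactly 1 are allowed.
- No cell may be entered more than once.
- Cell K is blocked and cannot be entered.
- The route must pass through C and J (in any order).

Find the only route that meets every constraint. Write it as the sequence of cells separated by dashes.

A - B - C - J - O - P - Q

Moves only go right or down, so the column and row indices never decrease.
Route from A: right 2 to C, down 2 to O, right 2 to Q — 6 moves in all.
Check: all required cells visited.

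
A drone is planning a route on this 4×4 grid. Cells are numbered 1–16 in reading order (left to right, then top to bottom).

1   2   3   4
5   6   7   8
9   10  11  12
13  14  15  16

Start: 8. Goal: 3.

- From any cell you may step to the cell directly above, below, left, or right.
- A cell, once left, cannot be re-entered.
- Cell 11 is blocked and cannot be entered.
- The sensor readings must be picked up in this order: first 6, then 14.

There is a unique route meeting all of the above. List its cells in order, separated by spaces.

The waypoints must appear in the order 6, 14, with no cell reused.
Route from 8: left 2 to 6, down 2 to 14, left 1 to 13, up 3 to 1, right 2 to 3 — 10 moves in all.
Check: order respected (6 at step 2, 14 at step 4).

8 7 6 10 14 13 9 5 1 2 3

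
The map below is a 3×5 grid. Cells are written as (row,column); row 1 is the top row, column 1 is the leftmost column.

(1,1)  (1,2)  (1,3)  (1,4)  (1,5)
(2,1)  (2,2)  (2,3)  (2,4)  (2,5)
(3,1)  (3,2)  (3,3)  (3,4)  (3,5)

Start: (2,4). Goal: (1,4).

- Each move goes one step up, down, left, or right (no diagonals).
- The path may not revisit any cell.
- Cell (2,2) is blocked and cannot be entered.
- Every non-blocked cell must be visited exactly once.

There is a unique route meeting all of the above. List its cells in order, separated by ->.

Need to visit all 14 open cells exactly once, starting at (2,4) and ending at (1,4).
Cell (1,1) has only two open neighbours ((2,1) and (1,2)), so the path must pass straight through it: one of those is the cell it's entered from and the other is where it exits.
Route from (2,4): left to (2,3), up to (1,3), 2× left (reaching (1,1)), 2× down (reaching (3,1)), 4× right (reaching (3,5)), 2× up (reaching (1,5)), left to (1,4) — 13 moves in all.
Check: all 14 open cells covered.

(2,4) -> (2,3) -> (1,3) -> (1,2) -> (1,1) -> (2,1) -> (3,1) -> (3,2) -> (3,3) -> (3,4) -> (3,5) -> (2,5) -> (1,5) -> (1,4)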